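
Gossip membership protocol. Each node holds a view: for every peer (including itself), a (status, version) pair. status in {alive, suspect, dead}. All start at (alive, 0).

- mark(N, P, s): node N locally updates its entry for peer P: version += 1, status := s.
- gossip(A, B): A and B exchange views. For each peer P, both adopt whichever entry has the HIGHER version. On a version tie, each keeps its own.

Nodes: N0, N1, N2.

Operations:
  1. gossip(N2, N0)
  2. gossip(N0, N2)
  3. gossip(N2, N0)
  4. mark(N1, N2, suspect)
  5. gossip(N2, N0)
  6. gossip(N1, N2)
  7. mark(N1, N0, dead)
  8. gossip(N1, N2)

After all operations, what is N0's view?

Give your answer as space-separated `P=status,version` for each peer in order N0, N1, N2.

Op 1: gossip N2<->N0 -> N2.N0=(alive,v0) N2.N1=(alive,v0) N2.N2=(alive,v0) | N0.N0=(alive,v0) N0.N1=(alive,v0) N0.N2=(alive,v0)
Op 2: gossip N0<->N2 -> N0.N0=(alive,v0) N0.N1=(alive,v0) N0.N2=(alive,v0) | N2.N0=(alive,v0) N2.N1=(alive,v0) N2.N2=(alive,v0)
Op 3: gossip N2<->N0 -> N2.N0=(alive,v0) N2.N1=(alive,v0) N2.N2=(alive,v0) | N0.N0=(alive,v0) N0.N1=(alive,v0) N0.N2=(alive,v0)
Op 4: N1 marks N2=suspect -> (suspect,v1)
Op 5: gossip N2<->N0 -> N2.N0=(alive,v0) N2.N1=(alive,v0) N2.N2=(alive,v0) | N0.N0=(alive,v0) N0.N1=(alive,v0) N0.N2=(alive,v0)
Op 6: gossip N1<->N2 -> N1.N0=(alive,v0) N1.N1=(alive,v0) N1.N2=(suspect,v1) | N2.N0=(alive,v0) N2.N1=(alive,v0) N2.N2=(suspect,v1)
Op 7: N1 marks N0=dead -> (dead,v1)
Op 8: gossip N1<->N2 -> N1.N0=(dead,v1) N1.N1=(alive,v0) N1.N2=(suspect,v1) | N2.N0=(dead,v1) N2.N1=(alive,v0) N2.N2=(suspect,v1)

Answer: N0=alive,0 N1=alive,0 N2=alive,0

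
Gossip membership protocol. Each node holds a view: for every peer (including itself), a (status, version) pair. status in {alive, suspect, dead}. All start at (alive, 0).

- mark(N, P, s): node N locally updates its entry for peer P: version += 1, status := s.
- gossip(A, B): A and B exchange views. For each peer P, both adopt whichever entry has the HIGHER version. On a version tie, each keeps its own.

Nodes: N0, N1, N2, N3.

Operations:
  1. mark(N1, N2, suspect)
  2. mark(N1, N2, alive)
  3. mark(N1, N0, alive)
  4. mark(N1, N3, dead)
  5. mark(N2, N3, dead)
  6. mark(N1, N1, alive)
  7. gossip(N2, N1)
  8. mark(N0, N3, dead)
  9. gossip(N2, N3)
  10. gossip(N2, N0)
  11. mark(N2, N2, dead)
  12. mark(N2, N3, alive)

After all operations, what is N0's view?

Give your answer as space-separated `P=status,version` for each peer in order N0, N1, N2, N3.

Answer: N0=alive,1 N1=alive,1 N2=alive,2 N3=dead,1

Derivation:
Op 1: N1 marks N2=suspect -> (suspect,v1)
Op 2: N1 marks N2=alive -> (alive,v2)
Op 3: N1 marks N0=alive -> (alive,v1)
Op 4: N1 marks N3=dead -> (dead,v1)
Op 5: N2 marks N3=dead -> (dead,v1)
Op 6: N1 marks N1=alive -> (alive,v1)
Op 7: gossip N2<->N1 -> N2.N0=(alive,v1) N2.N1=(alive,v1) N2.N2=(alive,v2) N2.N3=(dead,v1) | N1.N0=(alive,v1) N1.N1=(alive,v1) N1.N2=(alive,v2) N1.N3=(dead,v1)
Op 8: N0 marks N3=dead -> (dead,v1)
Op 9: gossip N2<->N3 -> N2.N0=(alive,v1) N2.N1=(alive,v1) N2.N2=(alive,v2) N2.N3=(dead,v1) | N3.N0=(alive,v1) N3.N1=(alive,v1) N3.N2=(alive,v2) N3.N3=(dead,v1)
Op 10: gossip N2<->N0 -> N2.N0=(alive,v1) N2.N1=(alive,v1) N2.N2=(alive,v2) N2.N3=(dead,v1) | N0.N0=(alive,v1) N0.N1=(alive,v1) N0.N2=(alive,v2) N0.N3=(dead,v1)
Op 11: N2 marks N2=dead -> (dead,v3)
Op 12: N2 marks N3=alive -> (alive,v2)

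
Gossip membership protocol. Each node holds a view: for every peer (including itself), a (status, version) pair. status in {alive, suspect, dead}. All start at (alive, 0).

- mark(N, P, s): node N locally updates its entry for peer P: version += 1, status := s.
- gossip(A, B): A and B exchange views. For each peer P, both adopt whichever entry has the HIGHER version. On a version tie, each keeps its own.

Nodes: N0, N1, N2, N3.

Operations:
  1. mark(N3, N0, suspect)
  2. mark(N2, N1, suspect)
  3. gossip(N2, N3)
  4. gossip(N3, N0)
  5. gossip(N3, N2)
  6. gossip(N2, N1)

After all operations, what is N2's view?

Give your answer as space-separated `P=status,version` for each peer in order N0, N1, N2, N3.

Op 1: N3 marks N0=suspect -> (suspect,v1)
Op 2: N2 marks N1=suspect -> (suspect,v1)
Op 3: gossip N2<->N3 -> N2.N0=(suspect,v1) N2.N1=(suspect,v1) N2.N2=(alive,v0) N2.N3=(alive,v0) | N3.N0=(suspect,v1) N3.N1=(suspect,v1) N3.N2=(alive,v0) N3.N3=(alive,v0)
Op 4: gossip N3<->N0 -> N3.N0=(suspect,v1) N3.N1=(suspect,v1) N3.N2=(alive,v0) N3.N3=(alive,v0) | N0.N0=(suspect,v1) N0.N1=(suspect,v1) N0.N2=(alive,v0) N0.N3=(alive,v0)
Op 5: gossip N3<->N2 -> N3.N0=(suspect,v1) N3.N1=(suspect,v1) N3.N2=(alive,v0) N3.N3=(alive,v0) | N2.N0=(suspect,v1) N2.N1=(suspect,v1) N2.N2=(alive,v0) N2.N3=(alive,v0)
Op 6: gossip N2<->N1 -> N2.N0=(suspect,v1) N2.N1=(suspect,v1) N2.N2=(alive,v0) N2.N3=(alive,v0) | N1.N0=(suspect,v1) N1.N1=(suspect,v1) N1.N2=(alive,v0) N1.N3=(alive,v0)

Answer: N0=suspect,1 N1=suspect,1 N2=alive,0 N3=alive,0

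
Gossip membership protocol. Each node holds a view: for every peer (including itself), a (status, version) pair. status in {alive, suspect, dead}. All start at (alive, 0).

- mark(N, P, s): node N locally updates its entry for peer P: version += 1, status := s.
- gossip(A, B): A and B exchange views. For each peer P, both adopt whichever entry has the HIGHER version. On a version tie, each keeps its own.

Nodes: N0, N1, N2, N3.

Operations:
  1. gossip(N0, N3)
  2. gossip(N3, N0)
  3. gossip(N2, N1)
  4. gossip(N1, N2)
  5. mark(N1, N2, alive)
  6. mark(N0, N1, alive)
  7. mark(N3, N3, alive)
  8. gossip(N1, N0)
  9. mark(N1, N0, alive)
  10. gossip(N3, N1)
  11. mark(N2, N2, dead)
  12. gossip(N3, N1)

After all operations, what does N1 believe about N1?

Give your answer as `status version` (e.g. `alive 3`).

Answer: alive 1

Derivation:
Op 1: gossip N0<->N3 -> N0.N0=(alive,v0) N0.N1=(alive,v0) N0.N2=(alive,v0) N0.N3=(alive,v0) | N3.N0=(alive,v0) N3.N1=(alive,v0) N3.N2=(alive,v0) N3.N3=(alive,v0)
Op 2: gossip N3<->N0 -> N3.N0=(alive,v0) N3.N1=(alive,v0) N3.N2=(alive,v0) N3.N3=(alive,v0) | N0.N0=(alive,v0) N0.N1=(alive,v0) N0.N2=(alive,v0) N0.N3=(alive,v0)
Op 3: gossip N2<->N1 -> N2.N0=(alive,v0) N2.N1=(alive,v0) N2.N2=(alive,v0) N2.N3=(alive,v0) | N1.N0=(alive,v0) N1.N1=(alive,v0) N1.N2=(alive,v0) N1.N3=(alive,v0)
Op 4: gossip N1<->N2 -> N1.N0=(alive,v0) N1.N1=(alive,v0) N1.N2=(alive,v0) N1.N3=(alive,v0) | N2.N0=(alive,v0) N2.N1=(alive,v0) N2.N2=(alive,v0) N2.N3=(alive,v0)
Op 5: N1 marks N2=alive -> (alive,v1)
Op 6: N0 marks N1=alive -> (alive,v1)
Op 7: N3 marks N3=alive -> (alive,v1)
Op 8: gossip N1<->N0 -> N1.N0=(alive,v0) N1.N1=(alive,v1) N1.N2=(alive,v1) N1.N3=(alive,v0) | N0.N0=(alive,v0) N0.N1=(alive,v1) N0.N2=(alive,v1) N0.N3=(alive,v0)
Op 9: N1 marks N0=alive -> (alive,v1)
Op 10: gossip N3<->N1 -> N3.N0=(alive,v1) N3.N1=(alive,v1) N3.N2=(alive,v1) N3.N3=(alive,v1) | N1.N0=(alive,v1) N1.N1=(alive,v1) N1.N2=(alive,v1) N1.N3=(alive,v1)
Op 11: N2 marks N2=dead -> (dead,v1)
Op 12: gossip N3<->N1 -> N3.N0=(alive,v1) N3.N1=(alive,v1) N3.N2=(alive,v1) N3.N3=(alive,v1) | N1.N0=(alive,v1) N1.N1=(alive,v1) N1.N2=(alive,v1) N1.N3=(alive,v1)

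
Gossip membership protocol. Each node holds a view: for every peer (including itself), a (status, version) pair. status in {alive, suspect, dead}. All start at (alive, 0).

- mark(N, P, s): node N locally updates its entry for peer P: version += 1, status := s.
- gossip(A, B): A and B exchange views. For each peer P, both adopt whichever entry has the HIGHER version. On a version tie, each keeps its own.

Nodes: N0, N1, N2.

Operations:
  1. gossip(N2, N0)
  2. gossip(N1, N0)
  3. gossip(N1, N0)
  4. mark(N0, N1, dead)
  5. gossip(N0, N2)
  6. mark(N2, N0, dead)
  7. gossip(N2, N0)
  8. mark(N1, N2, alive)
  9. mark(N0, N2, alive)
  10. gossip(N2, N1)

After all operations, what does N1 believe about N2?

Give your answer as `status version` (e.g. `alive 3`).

Op 1: gossip N2<->N0 -> N2.N0=(alive,v0) N2.N1=(alive,v0) N2.N2=(alive,v0) | N0.N0=(alive,v0) N0.N1=(alive,v0) N0.N2=(alive,v0)
Op 2: gossip N1<->N0 -> N1.N0=(alive,v0) N1.N1=(alive,v0) N1.N2=(alive,v0) | N0.N0=(alive,v0) N0.N1=(alive,v0) N0.N2=(alive,v0)
Op 3: gossip N1<->N0 -> N1.N0=(alive,v0) N1.N1=(alive,v0) N1.N2=(alive,v0) | N0.N0=(alive,v0) N0.N1=(alive,v0) N0.N2=(alive,v0)
Op 4: N0 marks N1=dead -> (dead,v1)
Op 5: gossip N0<->N2 -> N0.N0=(alive,v0) N0.N1=(dead,v1) N0.N2=(alive,v0) | N2.N0=(alive,v0) N2.N1=(dead,v1) N2.N2=(alive,v0)
Op 6: N2 marks N0=dead -> (dead,v1)
Op 7: gossip N2<->N0 -> N2.N0=(dead,v1) N2.N1=(dead,v1) N2.N2=(alive,v0) | N0.N0=(dead,v1) N0.N1=(dead,v1) N0.N2=(alive,v0)
Op 8: N1 marks N2=alive -> (alive,v1)
Op 9: N0 marks N2=alive -> (alive,v1)
Op 10: gossip N2<->N1 -> N2.N0=(dead,v1) N2.N1=(dead,v1) N2.N2=(alive,v1) | N1.N0=(dead,v1) N1.N1=(dead,v1) N1.N2=(alive,v1)

Answer: alive 1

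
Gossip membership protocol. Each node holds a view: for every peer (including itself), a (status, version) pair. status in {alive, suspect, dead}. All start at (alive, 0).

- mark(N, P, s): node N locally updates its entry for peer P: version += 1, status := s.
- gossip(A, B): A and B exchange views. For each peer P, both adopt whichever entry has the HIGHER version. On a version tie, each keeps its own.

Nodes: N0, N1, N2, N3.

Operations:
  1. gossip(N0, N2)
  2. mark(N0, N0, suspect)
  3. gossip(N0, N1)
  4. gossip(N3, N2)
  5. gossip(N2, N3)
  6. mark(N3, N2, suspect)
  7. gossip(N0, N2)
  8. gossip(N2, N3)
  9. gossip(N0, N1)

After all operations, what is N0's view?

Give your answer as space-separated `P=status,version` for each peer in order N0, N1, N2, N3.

Op 1: gossip N0<->N2 -> N0.N0=(alive,v0) N0.N1=(alive,v0) N0.N2=(alive,v0) N0.N3=(alive,v0) | N2.N0=(alive,v0) N2.N1=(alive,v0) N2.N2=(alive,v0) N2.N3=(alive,v0)
Op 2: N0 marks N0=suspect -> (suspect,v1)
Op 3: gossip N0<->N1 -> N0.N0=(suspect,v1) N0.N1=(alive,v0) N0.N2=(alive,v0) N0.N3=(alive,v0) | N1.N0=(suspect,v1) N1.N1=(alive,v0) N1.N2=(alive,v0) N1.N3=(alive,v0)
Op 4: gossip N3<->N2 -> N3.N0=(alive,v0) N3.N1=(alive,v0) N3.N2=(alive,v0) N3.N3=(alive,v0) | N2.N0=(alive,v0) N2.N1=(alive,v0) N2.N2=(alive,v0) N2.N3=(alive,v0)
Op 5: gossip N2<->N3 -> N2.N0=(alive,v0) N2.N1=(alive,v0) N2.N2=(alive,v0) N2.N3=(alive,v0) | N3.N0=(alive,v0) N3.N1=(alive,v0) N3.N2=(alive,v0) N3.N3=(alive,v0)
Op 6: N3 marks N2=suspect -> (suspect,v1)
Op 7: gossip N0<->N2 -> N0.N0=(suspect,v1) N0.N1=(alive,v0) N0.N2=(alive,v0) N0.N3=(alive,v0) | N2.N0=(suspect,v1) N2.N1=(alive,v0) N2.N2=(alive,v0) N2.N3=(alive,v0)
Op 8: gossip N2<->N3 -> N2.N0=(suspect,v1) N2.N1=(alive,v0) N2.N2=(suspect,v1) N2.N3=(alive,v0) | N3.N0=(suspect,v1) N3.N1=(alive,v0) N3.N2=(suspect,v1) N3.N3=(alive,v0)
Op 9: gossip N0<->N1 -> N0.N0=(suspect,v1) N0.N1=(alive,v0) N0.N2=(alive,v0) N0.N3=(alive,v0) | N1.N0=(suspect,v1) N1.N1=(alive,v0) N1.N2=(alive,v0) N1.N3=(alive,v0)

Answer: N0=suspect,1 N1=alive,0 N2=alive,0 N3=alive,0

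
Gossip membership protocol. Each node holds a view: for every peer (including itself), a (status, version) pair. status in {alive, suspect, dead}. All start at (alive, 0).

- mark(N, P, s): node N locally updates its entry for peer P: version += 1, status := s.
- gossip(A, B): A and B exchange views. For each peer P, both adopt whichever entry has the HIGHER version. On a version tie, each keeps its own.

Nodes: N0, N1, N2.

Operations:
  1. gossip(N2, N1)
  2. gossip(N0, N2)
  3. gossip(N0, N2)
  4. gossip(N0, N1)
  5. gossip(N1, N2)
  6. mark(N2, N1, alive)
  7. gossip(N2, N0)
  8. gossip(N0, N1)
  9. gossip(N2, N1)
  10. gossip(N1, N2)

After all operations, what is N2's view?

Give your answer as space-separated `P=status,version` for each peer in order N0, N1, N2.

Op 1: gossip N2<->N1 -> N2.N0=(alive,v0) N2.N1=(alive,v0) N2.N2=(alive,v0) | N1.N0=(alive,v0) N1.N1=(alive,v0) N1.N2=(alive,v0)
Op 2: gossip N0<->N2 -> N0.N0=(alive,v0) N0.N1=(alive,v0) N0.N2=(alive,v0) | N2.N0=(alive,v0) N2.N1=(alive,v0) N2.N2=(alive,v0)
Op 3: gossip N0<->N2 -> N0.N0=(alive,v0) N0.N1=(alive,v0) N0.N2=(alive,v0) | N2.N0=(alive,v0) N2.N1=(alive,v0) N2.N2=(alive,v0)
Op 4: gossip N0<->N1 -> N0.N0=(alive,v0) N0.N1=(alive,v0) N0.N2=(alive,v0) | N1.N0=(alive,v0) N1.N1=(alive,v0) N1.N2=(alive,v0)
Op 5: gossip N1<->N2 -> N1.N0=(alive,v0) N1.N1=(alive,v0) N1.N2=(alive,v0) | N2.N0=(alive,v0) N2.N1=(alive,v0) N2.N2=(alive,v0)
Op 6: N2 marks N1=alive -> (alive,v1)
Op 7: gossip N2<->N0 -> N2.N0=(alive,v0) N2.N1=(alive,v1) N2.N2=(alive,v0) | N0.N0=(alive,v0) N0.N1=(alive,v1) N0.N2=(alive,v0)
Op 8: gossip N0<->N1 -> N0.N0=(alive,v0) N0.N1=(alive,v1) N0.N2=(alive,v0) | N1.N0=(alive,v0) N1.N1=(alive,v1) N1.N2=(alive,v0)
Op 9: gossip N2<->N1 -> N2.N0=(alive,v0) N2.N1=(alive,v1) N2.N2=(alive,v0) | N1.N0=(alive,v0) N1.N1=(alive,v1) N1.N2=(alive,v0)
Op 10: gossip N1<->N2 -> N1.N0=(alive,v0) N1.N1=(alive,v1) N1.N2=(alive,v0) | N2.N0=(alive,v0) N2.N1=(alive,v1) N2.N2=(alive,v0)

Answer: N0=alive,0 N1=alive,1 N2=alive,0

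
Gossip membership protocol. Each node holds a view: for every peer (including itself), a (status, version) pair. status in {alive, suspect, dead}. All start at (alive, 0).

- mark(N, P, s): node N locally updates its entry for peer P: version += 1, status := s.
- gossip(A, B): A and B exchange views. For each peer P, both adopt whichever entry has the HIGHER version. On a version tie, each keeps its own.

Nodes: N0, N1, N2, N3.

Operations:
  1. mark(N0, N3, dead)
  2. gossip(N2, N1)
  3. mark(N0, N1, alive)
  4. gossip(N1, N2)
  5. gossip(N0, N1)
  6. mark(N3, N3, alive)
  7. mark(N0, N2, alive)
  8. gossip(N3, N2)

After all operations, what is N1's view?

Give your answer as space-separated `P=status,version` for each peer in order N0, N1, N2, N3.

Op 1: N0 marks N3=dead -> (dead,v1)
Op 2: gossip N2<->N1 -> N2.N0=(alive,v0) N2.N1=(alive,v0) N2.N2=(alive,v0) N2.N3=(alive,v0) | N1.N0=(alive,v0) N1.N1=(alive,v0) N1.N2=(alive,v0) N1.N3=(alive,v0)
Op 3: N0 marks N1=alive -> (alive,v1)
Op 4: gossip N1<->N2 -> N1.N0=(alive,v0) N1.N1=(alive,v0) N1.N2=(alive,v0) N1.N3=(alive,v0) | N2.N0=(alive,v0) N2.N1=(alive,v0) N2.N2=(alive,v0) N2.N3=(alive,v0)
Op 5: gossip N0<->N1 -> N0.N0=(alive,v0) N0.N1=(alive,v1) N0.N2=(alive,v0) N0.N3=(dead,v1) | N1.N0=(alive,v0) N1.N1=(alive,v1) N1.N2=(alive,v0) N1.N3=(dead,v1)
Op 6: N3 marks N3=alive -> (alive,v1)
Op 7: N0 marks N2=alive -> (alive,v1)
Op 8: gossip N3<->N2 -> N3.N0=(alive,v0) N3.N1=(alive,v0) N3.N2=(alive,v0) N3.N3=(alive,v1) | N2.N0=(alive,v0) N2.N1=(alive,v0) N2.N2=(alive,v0) N2.N3=(alive,v1)

Answer: N0=alive,0 N1=alive,1 N2=alive,0 N3=dead,1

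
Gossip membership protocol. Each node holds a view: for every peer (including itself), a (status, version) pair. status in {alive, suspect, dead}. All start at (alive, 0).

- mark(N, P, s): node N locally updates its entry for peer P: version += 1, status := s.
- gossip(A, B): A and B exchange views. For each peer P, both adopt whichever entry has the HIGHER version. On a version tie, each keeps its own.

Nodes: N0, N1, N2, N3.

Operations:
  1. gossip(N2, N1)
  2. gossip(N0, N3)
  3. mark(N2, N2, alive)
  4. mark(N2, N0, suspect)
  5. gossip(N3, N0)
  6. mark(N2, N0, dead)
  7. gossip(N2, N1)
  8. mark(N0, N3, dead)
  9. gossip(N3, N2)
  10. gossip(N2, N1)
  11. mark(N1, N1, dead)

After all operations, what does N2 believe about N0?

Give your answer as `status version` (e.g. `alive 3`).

Answer: dead 2

Derivation:
Op 1: gossip N2<->N1 -> N2.N0=(alive,v0) N2.N1=(alive,v0) N2.N2=(alive,v0) N2.N3=(alive,v0) | N1.N0=(alive,v0) N1.N1=(alive,v0) N1.N2=(alive,v0) N1.N3=(alive,v0)
Op 2: gossip N0<->N3 -> N0.N0=(alive,v0) N0.N1=(alive,v0) N0.N2=(alive,v0) N0.N3=(alive,v0) | N3.N0=(alive,v0) N3.N1=(alive,v0) N3.N2=(alive,v0) N3.N3=(alive,v0)
Op 3: N2 marks N2=alive -> (alive,v1)
Op 4: N2 marks N0=suspect -> (suspect,v1)
Op 5: gossip N3<->N0 -> N3.N0=(alive,v0) N3.N1=(alive,v0) N3.N2=(alive,v0) N3.N3=(alive,v0) | N0.N0=(alive,v0) N0.N1=(alive,v0) N0.N2=(alive,v0) N0.N3=(alive,v0)
Op 6: N2 marks N0=dead -> (dead,v2)
Op 7: gossip N2<->N1 -> N2.N0=(dead,v2) N2.N1=(alive,v0) N2.N2=(alive,v1) N2.N3=(alive,v0) | N1.N0=(dead,v2) N1.N1=(alive,v0) N1.N2=(alive,v1) N1.N3=(alive,v0)
Op 8: N0 marks N3=dead -> (dead,v1)
Op 9: gossip N3<->N2 -> N3.N0=(dead,v2) N3.N1=(alive,v0) N3.N2=(alive,v1) N3.N3=(alive,v0) | N2.N0=(dead,v2) N2.N1=(alive,v0) N2.N2=(alive,v1) N2.N3=(alive,v0)
Op 10: gossip N2<->N1 -> N2.N0=(dead,v2) N2.N1=(alive,v0) N2.N2=(alive,v1) N2.N3=(alive,v0) | N1.N0=(dead,v2) N1.N1=(alive,v0) N1.N2=(alive,v1) N1.N3=(alive,v0)
Op 11: N1 marks N1=dead -> (dead,v1)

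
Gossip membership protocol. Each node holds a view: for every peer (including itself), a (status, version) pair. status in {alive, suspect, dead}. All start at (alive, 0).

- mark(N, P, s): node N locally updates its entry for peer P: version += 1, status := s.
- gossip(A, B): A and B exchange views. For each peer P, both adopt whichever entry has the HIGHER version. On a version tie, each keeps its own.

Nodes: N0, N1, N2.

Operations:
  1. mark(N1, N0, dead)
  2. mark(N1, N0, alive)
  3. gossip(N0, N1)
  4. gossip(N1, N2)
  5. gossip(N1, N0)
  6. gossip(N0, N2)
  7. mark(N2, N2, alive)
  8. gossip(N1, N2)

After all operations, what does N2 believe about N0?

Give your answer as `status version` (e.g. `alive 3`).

Answer: alive 2

Derivation:
Op 1: N1 marks N0=dead -> (dead,v1)
Op 2: N1 marks N0=alive -> (alive,v2)
Op 3: gossip N0<->N1 -> N0.N0=(alive,v2) N0.N1=(alive,v0) N0.N2=(alive,v0) | N1.N0=(alive,v2) N1.N1=(alive,v0) N1.N2=(alive,v0)
Op 4: gossip N1<->N2 -> N1.N0=(alive,v2) N1.N1=(alive,v0) N1.N2=(alive,v0) | N2.N0=(alive,v2) N2.N1=(alive,v0) N2.N2=(alive,v0)
Op 5: gossip N1<->N0 -> N1.N0=(alive,v2) N1.N1=(alive,v0) N1.N2=(alive,v0) | N0.N0=(alive,v2) N0.N1=(alive,v0) N0.N2=(alive,v0)
Op 6: gossip N0<->N2 -> N0.N0=(alive,v2) N0.N1=(alive,v0) N0.N2=(alive,v0) | N2.N0=(alive,v2) N2.N1=(alive,v0) N2.N2=(alive,v0)
Op 7: N2 marks N2=alive -> (alive,v1)
Op 8: gossip N1<->N2 -> N1.N0=(alive,v2) N1.N1=(alive,v0) N1.N2=(alive,v1) | N2.N0=(alive,v2) N2.N1=(alive,v0) N2.N2=(alive,v1)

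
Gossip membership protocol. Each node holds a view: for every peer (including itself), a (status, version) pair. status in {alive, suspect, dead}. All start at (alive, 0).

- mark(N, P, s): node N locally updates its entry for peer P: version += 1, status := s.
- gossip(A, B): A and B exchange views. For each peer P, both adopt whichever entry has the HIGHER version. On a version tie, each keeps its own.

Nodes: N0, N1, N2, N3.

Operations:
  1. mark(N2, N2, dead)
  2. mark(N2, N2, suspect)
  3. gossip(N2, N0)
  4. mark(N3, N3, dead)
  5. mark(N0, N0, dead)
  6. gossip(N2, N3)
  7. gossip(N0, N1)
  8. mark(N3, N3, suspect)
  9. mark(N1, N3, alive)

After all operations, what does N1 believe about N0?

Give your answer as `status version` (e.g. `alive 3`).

Op 1: N2 marks N2=dead -> (dead,v1)
Op 2: N2 marks N2=suspect -> (suspect,v2)
Op 3: gossip N2<->N0 -> N2.N0=(alive,v0) N2.N1=(alive,v0) N2.N2=(suspect,v2) N2.N3=(alive,v0) | N0.N0=(alive,v0) N0.N1=(alive,v0) N0.N2=(suspect,v2) N0.N3=(alive,v0)
Op 4: N3 marks N3=dead -> (dead,v1)
Op 5: N0 marks N0=dead -> (dead,v1)
Op 6: gossip N2<->N3 -> N2.N0=(alive,v0) N2.N1=(alive,v0) N2.N2=(suspect,v2) N2.N3=(dead,v1) | N3.N0=(alive,v0) N3.N1=(alive,v0) N3.N2=(suspect,v2) N3.N3=(dead,v1)
Op 7: gossip N0<->N1 -> N0.N0=(dead,v1) N0.N1=(alive,v0) N0.N2=(suspect,v2) N0.N3=(alive,v0) | N1.N0=(dead,v1) N1.N1=(alive,v0) N1.N2=(suspect,v2) N1.N3=(alive,v0)
Op 8: N3 marks N3=suspect -> (suspect,v2)
Op 9: N1 marks N3=alive -> (alive,v1)

Answer: dead 1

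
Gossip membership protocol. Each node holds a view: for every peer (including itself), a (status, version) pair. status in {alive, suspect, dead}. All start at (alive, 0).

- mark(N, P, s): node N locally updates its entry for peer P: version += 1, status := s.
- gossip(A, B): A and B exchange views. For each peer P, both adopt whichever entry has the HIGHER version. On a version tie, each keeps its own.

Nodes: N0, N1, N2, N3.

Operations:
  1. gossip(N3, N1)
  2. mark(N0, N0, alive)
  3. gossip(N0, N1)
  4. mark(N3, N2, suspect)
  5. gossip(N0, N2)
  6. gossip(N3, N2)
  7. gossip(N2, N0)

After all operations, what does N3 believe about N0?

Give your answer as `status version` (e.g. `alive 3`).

Answer: alive 1

Derivation:
Op 1: gossip N3<->N1 -> N3.N0=(alive,v0) N3.N1=(alive,v0) N3.N2=(alive,v0) N3.N3=(alive,v0) | N1.N0=(alive,v0) N1.N1=(alive,v0) N1.N2=(alive,v0) N1.N3=(alive,v0)
Op 2: N0 marks N0=alive -> (alive,v1)
Op 3: gossip N0<->N1 -> N0.N0=(alive,v1) N0.N1=(alive,v0) N0.N2=(alive,v0) N0.N3=(alive,v0) | N1.N0=(alive,v1) N1.N1=(alive,v0) N1.N2=(alive,v0) N1.N3=(alive,v0)
Op 4: N3 marks N2=suspect -> (suspect,v1)
Op 5: gossip N0<->N2 -> N0.N0=(alive,v1) N0.N1=(alive,v0) N0.N2=(alive,v0) N0.N3=(alive,v0) | N2.N0=(alive,v1) N2.N1=(alive,v0) N2.N2=(alive,v0) N2.N3=(alive,v0)
Op 6: gossip N3<->N2 -> N3.N0=(alive,v1) N3.N1=(alive,v0) N3.N2=(suspect,v1) N3.N3=(alive,v0) | N2.N0=(alive,v1) N2.N1=(alive,v0) N2.N2=(suspect,v1) N2.N3=(alive,v0)
Op 7: gossip N2<->N0 -> N2.N0=(alive,v1) N2.N1=(alive,v0) N2.N2=(suspect,v1) N2.N3=(alive,v0) | N0.N0=(alive,v1) N0.N1=(alive,v0) N0.N2=(suspect,v1) N0.N3=(alive,v0)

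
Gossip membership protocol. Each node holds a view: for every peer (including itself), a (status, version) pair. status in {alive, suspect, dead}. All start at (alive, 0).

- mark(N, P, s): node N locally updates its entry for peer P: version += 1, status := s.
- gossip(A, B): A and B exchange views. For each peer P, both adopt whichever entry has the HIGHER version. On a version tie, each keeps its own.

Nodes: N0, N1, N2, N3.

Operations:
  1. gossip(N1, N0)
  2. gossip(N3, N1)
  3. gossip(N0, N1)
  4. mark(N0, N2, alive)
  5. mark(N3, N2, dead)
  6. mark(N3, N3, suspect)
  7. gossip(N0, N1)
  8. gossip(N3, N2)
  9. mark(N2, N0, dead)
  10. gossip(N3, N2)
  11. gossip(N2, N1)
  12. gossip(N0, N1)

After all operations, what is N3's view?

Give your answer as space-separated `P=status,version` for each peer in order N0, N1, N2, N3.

Op 1: gossip N1<->N0 -> N1.N0=(alive,v0) N1.N1=(alive,v0) N1.N2=(alive,v0) N1.N3=(alive,v0) | N0.N0=(alive,v0) N0.N1=(alive,v0) N0.N2=(alive,v0) N0.N3=(alive,v0)
Op 2: gossip N3<->N1 -> N3.N0=(alive,v0) N3.N1=(alive,v0) N3.N2=(alive,v0) N3.N3=(alive,v0) | N1.N0=(alive,v0) N1.N1=(alive,v0) N1.N2=(alive,v0) N1.N3=(alive,v0)
Op 3: gossip N0<->N1 -> N0.N0=(alive,v0) N0.N1=(alive,v0) N0.N2=(alive,v0) N0.N3=(alive,v0) | N1.N0=(alive,v0) N1.N1=(alive,v0) N1.N2=(alive,v0) N1.N3=(alive,v0)
Op 4: N0 marks N2=alive -> (alive,v1)
Op 5: N3 marks N2=dead -> (dead,v1)
Op 6: N3 marks N3=suspect -> (suspect,v1)
Op 7: gossip N0<->N1 -> N0.N0=(alive,v0) N0.N1=(alive,v0) N0.N2=(alive,v1) N0.N3=(alive,v0) | N1.N0=(alive,v0) N1.N1=(alive,v0) N1.N2=(alive,v1) N1.N3=(alive,v0)
Op 8: gossip N3<->N2 -> N3.N0=(alive,v0) N3.N1=(alive,v0) N3.N2=(dead,v1) N3.N3=(suspect,v1) | N2.N0=(alive,v0) N2.N1=(alive,v0) N2.N2=(dead,v1) N2.N3=(suspect,v1)
Op 9: N2 marks N0=dead -> (dead,v1)
Op 10: gossip N3<->N2 -> N3.N0=(dead,v1) N3.N1=(alive,v0) N3.N2=(dead,v1) N3.N3=(suspect,v1) | N2.N0=(dead,v1) N2.N1=(alive,v0) N2.N2=(dead,v1) N2.N3=(suspect,v1)
Op 11: gossip N2<->N1 -> N2.N0=(dead,v1) N2.N1=(alive,v0) N2.N2=(dead,v1) N2.N3=(suspect,v1) | N1.N0=(dead,v1) N1.N1=(alive,v0) N1.N2=(alive,v1) N1.N3=(suspect,v1)
Op 12: gossip N0<->N1 -> N0.N0=(dead,v1) N0.N1=(alive,v0) N0.N2=(alive,v1) N0.N3=(suspect,v1) | N1.N0=(dead,v1) N1.N1=(alive,v0) N1.N2=(alive,v1) N1.N3=(suspect,v1)

Answer: N0=dead,1 N1=alive,0 N2=dead,1 N3=suspect,1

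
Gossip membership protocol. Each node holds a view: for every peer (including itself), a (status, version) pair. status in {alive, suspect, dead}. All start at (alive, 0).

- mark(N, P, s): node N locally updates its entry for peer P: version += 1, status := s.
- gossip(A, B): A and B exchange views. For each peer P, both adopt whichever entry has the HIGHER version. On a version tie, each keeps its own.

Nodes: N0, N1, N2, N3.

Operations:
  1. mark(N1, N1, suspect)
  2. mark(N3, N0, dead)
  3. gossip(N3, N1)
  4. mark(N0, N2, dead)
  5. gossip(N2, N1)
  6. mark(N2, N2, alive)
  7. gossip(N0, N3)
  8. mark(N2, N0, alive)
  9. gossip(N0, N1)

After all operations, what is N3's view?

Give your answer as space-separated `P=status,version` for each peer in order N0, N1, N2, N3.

Answer: N0=dead,1 N1=suspect,1 N2=dead,1 N3=alive,0

Derivation:
Op 1: N1 marks N1=suspect -> (suspect,v1)
Op 2: N3 marks N0=dead -> (dead,v1)
Op 3: gossip N3<->N1 -> N3.N0=(dead,v1) N3.N1=(suspect,v1) N3.N2=(alive,v0) N3.N3=(alive,v0) | N1.N0=(dead,v1) N1.N1=(suspect,v1) N1.N2=(alive,v0) N1.N3=(alive,v0)
Op 4: N0 marks N2=dead -> (dead,v1)
Op 5: gossip N2<->N1 -> N2.N0=(dead,v1) N2.N1=(suspect,v1) N2.N2=(alive,v0) N2.N3=(alive,v0) | N1.N0=(dead,v1) N1.N1=(suspect,v1) N1.N2=(alive,v0) N1.N3=(alive,v0)
Op 6: N2 marks N2=alive -> (alive,v1)
Op 7: gossip N0<->N3 -> N0.N0=(dead,v1) N0.N1=(suspect,v1) N0.N2=(dead,v1) N0.N3=(alive,v0) | N3.N0=(dead,v1) N3.N1=(suspect,v1) N3.N2=(dead,v1) N3.N3=(alive,v0)
Op 8: N2 marks N0=alive -> (alive,v2)
Op 9: gossip N0<->N1 -> N0.N0=(dead,v1) N0.N1=(suspect,v1) N0.N2=(dead,v1) N0.N3=(alive,v0) | N1.N0=(dead,v1) N1.N1=(suspect,v1) N1.N2=(dead,v1) N1.N3=(alive,v0)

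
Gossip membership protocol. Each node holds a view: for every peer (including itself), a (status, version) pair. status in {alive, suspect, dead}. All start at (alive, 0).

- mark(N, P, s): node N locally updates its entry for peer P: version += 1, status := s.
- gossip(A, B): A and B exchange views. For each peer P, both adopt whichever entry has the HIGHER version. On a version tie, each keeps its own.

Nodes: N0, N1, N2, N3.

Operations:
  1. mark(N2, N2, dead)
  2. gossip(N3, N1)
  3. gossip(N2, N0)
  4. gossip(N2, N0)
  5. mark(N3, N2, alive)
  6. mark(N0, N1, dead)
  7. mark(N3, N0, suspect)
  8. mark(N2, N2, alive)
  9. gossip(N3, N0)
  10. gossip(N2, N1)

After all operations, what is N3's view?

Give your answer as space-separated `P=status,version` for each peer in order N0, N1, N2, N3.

Answer: N0=suspect,1 N1=dead,1 N2=alive,1 N3=alive,0

Derivation:
Op 1: N2 marks N2=dead -> (dead,v1)
Op 2: gossip N3<->N1 -> N3.N0=(alive,v0) N3.N1=(alive,v0) N3.N2=(alive,v0) N3.N3=(alive,v0) | N1.N0=(alive,v0) N1.N1=(alive,v0) N1.N2=(alive,v0) N1.N3=(alive,v0)
Op 3: gossip N2<->N0 -> N2.N0=(alive,v0) N2.N1=(alive,v0) N2.N2=(dead,v1) N2.N3=(alive,v0) | N0.N0=(alive,v0) N0.N1=(alive,v0) N0.N2=(dead,v1) N0.N3=(alive,v0)
Op 4: gossip N2<->N0 -> N2.N0=(alive,v0) N2.N1=(alive,v0) N2.N2=(dead,v1) N2.N3=(alive,v0) | N0.N0=(alive,v0) N0.N1=(alive,v0) N0.N2=(dead,v1) N0.N3=(alive,v0)
Op 5: N3 marks N2=alive -> (alive,v1)
Op 6: N0 marks N1=dead -> (dead,v1)
Op 7: N3 marks N0=suspect -> (suspect,v1)
Op 8: N2 marks N2=alive -> (alive,v2)
Op 9: gossip N3<->N0 -> N3.N0=(suspect,v1) N3.N1=(dead,v1) N3.N2=(alive,v1) N3.N3=(alive,v0) | N0.N0=(suspect,v1) N0.N1=(dead,v1) N0.N2=(dead,v1) N0.N3=(alive,v0)
Op 10: gossip N2<->N1 -> N2.N0=(alive,v0) N2.N1=(alive,v0) N2.N2=(alive,v2) N2.N3=(alive,v0) | N1.N0=(alive,v0) N1.N1=(alive,v0) N1.N2=(alive,v2) N1.N3=(alive,v0)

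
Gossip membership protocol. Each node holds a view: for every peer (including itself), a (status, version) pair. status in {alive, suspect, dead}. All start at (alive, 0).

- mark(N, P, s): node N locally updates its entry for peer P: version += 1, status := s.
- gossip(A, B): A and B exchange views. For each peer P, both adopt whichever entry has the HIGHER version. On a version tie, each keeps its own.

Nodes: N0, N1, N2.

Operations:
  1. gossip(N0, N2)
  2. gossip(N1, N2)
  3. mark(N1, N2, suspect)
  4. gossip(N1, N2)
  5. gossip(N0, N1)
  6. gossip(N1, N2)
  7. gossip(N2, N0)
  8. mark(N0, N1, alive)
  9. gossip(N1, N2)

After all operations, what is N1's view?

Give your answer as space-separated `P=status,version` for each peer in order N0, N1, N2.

Answer: N0=alive,0 N1=alive,0 N2=suspect,1

Derivation:
Op 1: gossip N0<->N2 -> N0.N0=(alive,v0) N0.N1=(alive,v0) N0.N2=(alive,v0) | N2.N0=(alive,v0) N2.N1=(alive,v0) N2.N2=(alive,v0)
Op 2: gossip N1<->N2 -> N1.N0=(alive,v0) N1.N1=(alive,v0) N1.N2=(alive,v0) | N2.N0=(alive,v0) N2.N1=(alive,v0) N2.N2=(alive,v0)
Op 3: N1 marks N2=suspect -> (suspect,v1)
Op 4: gossip N1<->N2 -> N1.N0=(alive,v0) N1.N1=(alive,v0) N1.N2=(suspect,v1) | N2.N0=(alive,v0) N2.N1=(alive,v0) N2.N2=(suspect,v1)
Op 5: gossip N0<->N1 -> N0.N0=(alive,v0) N0.N1=(alive,v0) N0.N2=(suspect,v1) | N1.N0=(alive,v0) N1.N1=(alive,v0) N1.N2=(suspect,v1)
Op 6: gossip N1<->N2 -> N1.N0=(alive,v0) N1.N1=(alive,v0) N1.N2=(suspect,v1) | N2.N0=(alive,v0) N2.N1=(alive,v0) N2.N2=(suspect,v1)
Op 7: gossip N2<->N0 -> N2.N0=(alive,v0) N2.N1=(alive,v0) N2.N2=(suspect,v1) | N0.N0=(alive,v0) N0.N1=(alive,v0) N0.N2=(suspect,v1)
Op 8: N0 marks N1=alive -> (alive,v1)
Op 9: gossip N1<->N2 -> N1.N0=(alive,v0) N1.N1=(alive,v0) N1.N2=(suspect,v1) | N2.N0=(alive,v0) N2.N1=(alive,v0) N2.N2=(suspect,v1)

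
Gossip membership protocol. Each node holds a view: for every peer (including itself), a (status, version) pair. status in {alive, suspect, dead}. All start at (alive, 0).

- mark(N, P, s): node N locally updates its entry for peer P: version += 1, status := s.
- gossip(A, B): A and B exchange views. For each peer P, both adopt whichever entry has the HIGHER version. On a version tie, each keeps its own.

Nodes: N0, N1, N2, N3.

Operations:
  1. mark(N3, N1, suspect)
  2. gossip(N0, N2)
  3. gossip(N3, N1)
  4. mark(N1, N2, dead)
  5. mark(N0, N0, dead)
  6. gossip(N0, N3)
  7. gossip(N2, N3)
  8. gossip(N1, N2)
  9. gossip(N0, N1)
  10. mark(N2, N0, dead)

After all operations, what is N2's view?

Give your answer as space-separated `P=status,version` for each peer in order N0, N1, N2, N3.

Op 1: N3 marks N1=suspect -> (suspect,v1)
Op 2: gossip N0<->N2 -> N0.N0=(alive,v0) N0.N1=(alive,v0) N0.N2=(alive,v0) N0.N3=(alive,v0) | N2.N0=(alive,v0) N2.N1=(alive,v0) N2.N2=(alive,v0) N2.N3=(alive,v0)
Op 3: gossip N3<->N1 -> N3.N0=(alive,v0) N3.N1=(suspect,v1) N3.N2=(alive,v0) N3.N3=(alive,v0) | N1.N0=(alive,v0) N1.N1=(suspect,v1) N1.N2=(alive,v0) N1.N3=(alive,v0)
Op 4: N1 marks N2=dead -> (dead,v1)
Op 5: N0 marks N0=dead -> (dead,v1)
Op 6: gossip N0<->N3 -> N0.N0=(dead,v1) N0.N1=(suspect,v1) N0.N2=(alive,v0) N0.N3=(alive,v0) | N3.N0=(dead,v1) N3.N1=(suspect,v1) N3.N2=(alive,v0) N3.N3=(alive,v0)
Op 7: gossip N2<->N3 -> N2.N0=(dead,v1) N2.N1=(suspect,v1) N2.N2=(alive,v0) N2.N3=(alive,v0) | N3.N0=(dead,v1) N3.N1=(suspect,v1) N3.N2=(alive,v0) N3.N3=(alive,v0)
Op 8: gossip N1<->N2 -> N1.N0=(dead,v1) N1.N1=(suspect,v1) N1.N2=(dead,v1) N1.N3=(alive,v0) | N2.N0=(dead,v1) N2.N1=(suspect,v1) N2.N2=(dead,v1) N2.N3=(alive,v0)
Op 9: gossip N0<->N1 -> N0.N0=(dead,v1) N0.N1=(suspect,v1) N0.N2=(dead,v1) N0.N3=(alive,v0) | N1.N0=(dead,v1) N1.N1=(suspect,v1) N1.N2=(dead,v1) N1.N3=(alive,v0)
Op 10: N2 marks N0=dead -> (dead,v2)

Answer: N0=dead,2 N1=suspect,1 N2=dead,1 N3=alive,0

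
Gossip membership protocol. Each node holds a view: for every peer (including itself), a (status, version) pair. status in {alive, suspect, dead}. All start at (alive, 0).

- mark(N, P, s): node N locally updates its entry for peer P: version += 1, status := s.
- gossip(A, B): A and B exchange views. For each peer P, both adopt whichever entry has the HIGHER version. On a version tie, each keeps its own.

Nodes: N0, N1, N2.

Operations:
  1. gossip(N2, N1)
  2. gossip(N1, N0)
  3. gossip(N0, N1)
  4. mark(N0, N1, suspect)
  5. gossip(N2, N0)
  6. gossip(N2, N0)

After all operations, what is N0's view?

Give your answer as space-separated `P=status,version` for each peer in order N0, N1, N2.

Answer: N0=alive,0 N1=suspect,1 N2=alive,0

Derivation:
Op 1: gossip N2<->N1 -> N2.N0=(alive,v0) N2.N1=(alive,v0) N2.N2=(alive,v0) | N1.N0=(alive,v0) N1.N1=(alive,v0) N1.N2=(alive,v0)
Op 2: gossip N1<->N0 -> N1.N0=(alive,v0) N1.N1=(alive,v0) N1.N2=(alive,v0) | N0.N0=(alive,v0) N0.N1=(alive,v0) N0.N2=(alive,v0)
Op 3: gossip N0<->N1 -> N0.N0=(alive,v0) N0.N1=(alive,v0) N0.N2=(alive,v0) | N1.N0=(alive,v0) N1.N1=(alive,v0) N1.N2=(alive,v0)
Op 4: N0 marks N1=suspect -> (suspect,v1)
Op 5: gossip N2<->N0 -> N2.N0=(alive,v0) N2.N1=(suspect,v1) N2.N2=(alive,v0) | N0.N0=(alive,v0) N0.N1=(suspect,v1) N0.N2=(alive,v0)
Op 6: gossip N2<->N0 -> N2.N0=(alive,v0) N2.N1=(suspect,v1) N2.N2=(alive,v0) | N0.N0=(alive,v0) N0.N1=(suspect,v1) N0.N2=(alive,v0)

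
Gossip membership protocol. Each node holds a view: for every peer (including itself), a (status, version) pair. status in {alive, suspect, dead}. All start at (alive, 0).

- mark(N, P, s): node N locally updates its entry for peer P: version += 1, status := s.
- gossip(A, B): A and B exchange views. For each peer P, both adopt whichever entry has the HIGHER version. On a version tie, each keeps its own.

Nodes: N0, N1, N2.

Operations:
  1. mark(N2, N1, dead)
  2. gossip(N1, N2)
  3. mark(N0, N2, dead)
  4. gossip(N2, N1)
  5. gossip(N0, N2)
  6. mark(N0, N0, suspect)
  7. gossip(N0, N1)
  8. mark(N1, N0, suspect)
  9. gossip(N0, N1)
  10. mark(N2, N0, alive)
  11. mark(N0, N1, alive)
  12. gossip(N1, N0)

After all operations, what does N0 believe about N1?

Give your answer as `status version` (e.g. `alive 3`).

Op 1: N2 marks N1=dead -> (dead,v1)
Op 2: gossip N1<->N2 -> N1.N0=(alive,v0) N1.N1=(dead,v1) N1.N2=(alive,v0) | N2.N0=(alive,v0) N2.N1=(dead,v1) N2.N2=(alive,v0)
Op 3: N0 marks N2=dead -> (dead,v1)
Op 4: gossip N2<->N1 -> N2.N0=(alive,v0) N2.N1=(dead,v1) N2.N2=(alive,v0) | N1.N0=(alive,v0) N1.N1=(dead,v1) N1.N2=(alive,v0)
Op 5: gossip N0<->N2 -> N0.N0=(alive,v0) N0.N1=(dead,v1) N0.N2=(dead,v1) | N2.N0=(alive,v0) N2.N1=(dead,v1) N2.N2=(dead,v1)
Op 6: N0 marks N0=suspect -> (suspect,v1)
Op 7: gossip N0<->N1 -> N0.N0=(suspect,v1) N0.N1=(dead,v1) N0.N2=(dead,v1) | N1.N0=(suspect,v1) N1.N1=(dead,v1) N1.N2=(dead,v1)
Op 8: N1 marks N0=suspect -> (suspect,v2)
Op 9: gossip N0<->N1 -> N0.N0=(suspect,v2) N0.N1=(dead,v1) N0.N2=(dead,v1) | N1.N0=(suspect,v2) N1.N1=(dead,v1) N1.N2=(dead,v1)
Op 10: N2 marks N0=alive -> (alive,v1)
Op 11: N0 marks N1=alive -> (alive,v2)
Op 12: gossip N1<->N0 -> N1.N0=(suspect,v2) N1.N1=(alive,v2) N1.N2=(dead,v1) | N0.N0=(suspect,v2) N0.N1=(alive,v2) N0.N2=(dead,v1)

Answer: alive 2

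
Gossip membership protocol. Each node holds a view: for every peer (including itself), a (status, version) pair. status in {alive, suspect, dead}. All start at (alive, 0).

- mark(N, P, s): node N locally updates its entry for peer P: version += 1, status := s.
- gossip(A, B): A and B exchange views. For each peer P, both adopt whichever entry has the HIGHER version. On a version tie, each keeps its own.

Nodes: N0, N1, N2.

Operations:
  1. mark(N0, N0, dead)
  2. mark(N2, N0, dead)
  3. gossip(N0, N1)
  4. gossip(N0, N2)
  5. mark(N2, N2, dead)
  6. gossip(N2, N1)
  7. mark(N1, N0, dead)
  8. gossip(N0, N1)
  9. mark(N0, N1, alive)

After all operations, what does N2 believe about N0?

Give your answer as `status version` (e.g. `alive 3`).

Op 1: N0 marks N0=dead -> (dead,v1)
Op 2: N2 marks N0=dead -> (dead,v1)
Op 3: gossip N0<->N1 -> N0.N0=(dead,v1) N0.N1=(alive,v0) N0.N2=(alive,v0) | N1.N0=(dead,v1) N1.N1=(alive,v0) N1.N2=(alive,v0)
Op 4: gossip N0<->N2 -> N0.N0=(dead,v1) N0.N1=(alive,v0) N0.N2=(alive,v0) | N2.N0=(dead,v1) N2.N1=(alive,v0) N2.N2=(alive,v0)
Op 5: N2 marks N2=dead -> (dead,v1)
Op 6: gossip N2<->N1 -> N2.N0=(dead,v1) N2.N1=(alive,v0) N2.N2=(dead,v1) | N1.N0=(dead,v1) N1.N1=(alive,v0) N1.N2=(dead,v1)
Op 7: N1 marks N0=dead -> (dead,v2)
Op 8: gossip N0<->N1 -> N0.N0=(dead,v2) N0.N1=(alive,v0) N0.N2=(dead,v1) | N1.N0=(dead,v2) N1.N1=(alive,v0) N1.N2=(dead,v1)
Op 9: N0 marks N1=alive -> (alive,v1)

Answer: dead 1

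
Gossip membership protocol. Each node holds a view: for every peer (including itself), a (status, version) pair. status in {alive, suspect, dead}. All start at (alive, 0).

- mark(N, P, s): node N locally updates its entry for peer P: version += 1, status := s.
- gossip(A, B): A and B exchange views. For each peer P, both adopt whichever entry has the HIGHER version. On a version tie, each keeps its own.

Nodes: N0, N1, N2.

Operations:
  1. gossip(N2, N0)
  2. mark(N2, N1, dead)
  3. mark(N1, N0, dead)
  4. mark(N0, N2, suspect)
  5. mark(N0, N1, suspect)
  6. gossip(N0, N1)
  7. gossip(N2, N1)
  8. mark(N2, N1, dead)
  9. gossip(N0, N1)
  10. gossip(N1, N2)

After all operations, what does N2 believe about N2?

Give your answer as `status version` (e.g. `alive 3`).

Op 1: gossip N2<->N0 -> N2.N0=(alive,v0) N2.N1=(alive,v0) N2.N2=(alive,v0) | N0.N0=(alive,v0) N0.N1=(alive,v0) N0.N2=(alive,v0)
Op 2: N2 marks N1=dead -> (dead,v1)
Op 3: N1 marks N0=dead -> (dead,v1)
Op 4: N0 marks N2=suspect -> (suspect,v1)
Op 5: N0 marks N1=suspect -> (suspect,v1)
Op 6: gossip N0<->N1 -> N0.N0=(dead,v1) N0.N1=(suspect,v1) N0.N2=(suspect,v1) | N1.N0=(dead,v1) N1.N1=(suspect,v1) N1.N2=(suspect,v1)
Op 7: gossip N2<->N1 -> N2.N0=(dead,v1) N2.N1=(dead,v1) N2.N2=(suspect,v1) | N1.N0=(dead,v1) N1.N1=(suspect,v1) N1.N2=(suspect,v1)
Op 8: N2 marks N1=dead -> (dead,v2)
Op 9: gossip N0<->N1 -> N0.N0=(dead,v1) N0.N1=(suspect,v1) N0.N2=(suspect,v1) | N1.N0=(dead,v1) N1.N1=(suspect,v1) N1.N2=(suspect,v1)
Op 10: gossip N1<->N2 -> N1.N0=(dead,v1) N1.N1=(dead,v2) N1.N2=(suspect,v1) | N2.N0=(dead,v1) N2.N1=(dead,v2) N2.N2=(suspect,v1)

Answer: suspect 1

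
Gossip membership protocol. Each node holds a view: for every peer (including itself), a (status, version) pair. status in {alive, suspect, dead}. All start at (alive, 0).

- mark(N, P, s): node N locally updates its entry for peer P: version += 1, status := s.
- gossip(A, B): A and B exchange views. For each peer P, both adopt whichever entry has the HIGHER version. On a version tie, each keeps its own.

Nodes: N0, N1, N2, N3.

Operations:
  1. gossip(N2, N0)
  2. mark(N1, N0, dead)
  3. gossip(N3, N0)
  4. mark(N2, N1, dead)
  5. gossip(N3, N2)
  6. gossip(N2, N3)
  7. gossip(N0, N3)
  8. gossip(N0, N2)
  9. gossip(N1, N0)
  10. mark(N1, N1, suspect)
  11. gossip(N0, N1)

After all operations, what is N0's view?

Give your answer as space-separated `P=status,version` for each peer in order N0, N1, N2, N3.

Op 1: gossip N2<->N0 -> N2.N0=(alive,v0) N2.N1=(alive,v0) N2.N2=(alive,v0) N2.N3=(alive,v0) | N0.N0=(alive,v0) N0.N1=(alive,v0) N0.N2=(alive,v0) N0.N3=(alive,v0)
Op 2: N1 marks N0=dead -> (dead,v1)
Op 3: gossip N3<->N0 -> N3.N0=(alive,v0) N3.N1=(alive,v0) N3.N2=(alive,v0) N3.N3=(alive,v0) | N0.N0=(alive,v0) N0.N1=(alive,v0) N0.N2=(alive,v0) N0.N3=(alive,v0)
Op 4: N2 marks N1=dead -> (dead,v1)
Op 5: gossip N3<->N2 -> N3.N0=(alive,v0) N3.N1=(dead,v1) N3.N2=(alive,v0) N3.N3=(alive,v0) | N2.N0=(alive,v0) N2.N1=(dead,v1) N2.N2=(alive,v0) N2.N3=(alive,v0)
Op 6: gossip N2<->N3 -> N2.N0=(alive,v0) N2.N1=(dead,v1) N2.N2=(alive,v0) N2.N3=(alive,v0) | N3.N0=(alive,v0) N3.N1=(dead,v1) N3.N2=(alive,v0) N3.N3=(alive,v0)
Op 7: gossip N0<->N3 -> N0.N0=(alive,v0) N0.N1=(dead,v1) N0.N2=(alive,v0) N0.N3=(alive,v0) | N3.N0=(alive,v0) N3.N1=(dead,v1) N3.N2=(alive,v0) N3.N3=(alive,v0)
Op 8: gossip N0<->N2 -> N0.N0=(alive,v0) N0.N1=(dead,v1) N0.N2=(alive,v0) N0.N3=(alive,v0) | N2.N0=(alive,v0) N2.N1=(dead,v1) N2.N2=(alive,v0) N2.N3=(alive,v0)
Op 9: gossip N1<->N0 -> N1.N0=(dead,v1) N1.N1=(dead,v1) N1.N2=(alive,v0) N1.N3=(alive,v0) | N0.N0=(dead,v1) N0.N1=(dead,v1) N0.N2=(alive,v0) N0.N3=(alive,v0)
Op 10: N1 marks N1=suspect -> (suspect,v2)
Op 11: gossip N0<->N1 -> N0.N0=(dead,v1) N0.N1=(suspect,v2) N0.N2=(alive,v0) N0.N3=(alive,v0) | N1.N0=(dead,v1) N1.N1=(suspect,v2) N1.N2=(alive,v0) N1.N3=(alive,v0)

Answer: N0=dead,1 N1=suspect,2 N2=alive,0 N3=alive,0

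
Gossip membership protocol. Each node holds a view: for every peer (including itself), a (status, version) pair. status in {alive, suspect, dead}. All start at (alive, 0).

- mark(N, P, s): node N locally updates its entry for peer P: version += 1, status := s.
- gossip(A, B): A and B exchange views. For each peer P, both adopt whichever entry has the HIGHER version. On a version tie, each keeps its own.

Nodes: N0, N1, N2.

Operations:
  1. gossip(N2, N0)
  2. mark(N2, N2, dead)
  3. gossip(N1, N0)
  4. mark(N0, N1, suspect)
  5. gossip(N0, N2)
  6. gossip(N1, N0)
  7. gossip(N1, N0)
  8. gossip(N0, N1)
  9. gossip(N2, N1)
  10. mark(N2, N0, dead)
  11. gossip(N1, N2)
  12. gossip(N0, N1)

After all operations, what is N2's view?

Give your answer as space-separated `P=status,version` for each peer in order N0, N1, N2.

Op 1: gossip N2<->N0 -> N2.N0=(alive,v0) N2.N1=(alive,v0) N2.N2=(alive,v0) | N0.N0=(alive,v0) N0.N1=(alive,v0) N0.N2=(alive,v0)
Op 2: N2 marks N2=dead -> (dead,v1)
Op 3: gossip N1<->N0 -> N1.N0=(alive,v0) N1.N1=(alive,v0) N1.N2=(alive,v0) | N0.N0=(alive,v0) N0.N1=(alive,v0) N0.N2=(alive,v0)
Op 4: N0 marks N1=suspect -> (suspect,v1)
Op 5: gossip N0<->N2 -> N0.N0=(alive,v0) N0.N1=(suspect,v1) N0.N2=(dead,v1) | N2.N0=(alive,v0) N2.N1=(suspect,v1) N2.N2=(dead,v1)
Op 6: gossip N1<->N0 -> N1.N0=(alive,v0) N1.N1=(suspect,v1) N1.N2=(dead,v1) | N0.N0=(alive,v0) N0.N1=(suspect,v1) N0.N2=(dead,v1)
Op 7: gossip N1<->N0 -> N1.N0=(alive,v0) N1.N1=(suspect,v1) N1.N2=(dead,v1) | N0.N0=(alive,v0) N0.N1=(suspect,v1) N0.N2=(dead,v1)
Op 8: gossip N0<->N1 -> N0.N0=(alive,v0) N0.N1=(suspect,v1) N0.N2=(dead,v1) | N1.N0=(alive,v0) N1.N1=(suspect,v1) N1.N2=(dead,v1)
Op 9: gossip N2<->N1 -> N2.N0=(alive,v0) N2.N1=(suspect,v1) N2.N2=(dead,v1) | N1.N0=(alive,v0) N1.N1=(suspect,v1) N1.N2=(dead,v1)
Op 10: N2 marks N0=dead -> (dead,v1)
Op 11: gossip N1<->N2 -> N1.N0=(dead,v1) N1.N1=(suspect,v1) N1.N2=(dead,v1) | N2.N0=(dead,v1) N2.N1=(suspect,v1) N2.N2=(dead,v1)
Op 12: gossip N0<->N1 -> N0.N0=(dead,v1) N0.N1=(suspect,v1) N0.N2=(dead,v1) | N1.N0=(dead,v1) N1.N1=(suspect,v1) N1.N2=(dead,v1)

Answer: N0=dead,1 N1=suspect,1 N2=dead,1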